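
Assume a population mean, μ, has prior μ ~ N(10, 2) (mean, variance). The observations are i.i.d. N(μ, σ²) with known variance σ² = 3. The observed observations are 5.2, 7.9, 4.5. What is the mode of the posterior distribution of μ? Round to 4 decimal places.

n = 3; x̄ = (5.2 + 7.9 + 4.5)/3 = 17.6/3 = 88/15 ≈ 5.8667.
For a Normal prior and Normal likelihood with known variance, the posterior is Normal; its mode equals its mean, the precision-weighted average.
Prior precision 1/σ₀² = 1/2 = 0.5; data precision n/σ² = 3/3 = 1.
μ̂ = (0.5·10 + 1·(88/15)) / (0.5 + 1) = (163/15)/1.5 = 326/45 ≈ 7.2444.

μ̂_MAP = 7.2444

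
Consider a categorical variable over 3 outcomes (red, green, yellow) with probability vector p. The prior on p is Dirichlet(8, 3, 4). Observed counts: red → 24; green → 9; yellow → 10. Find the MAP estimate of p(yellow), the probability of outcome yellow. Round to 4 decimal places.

MAP estimate of p(yellow) = 0.2364

The posterior is Dirichlet(αᵢ + nᵢ) = Dirichlet(32, 12, 14).
For a Dirichlet(a₁,…,a_K) with all aᵢ > 1, the mode has j-th component (aⱼ − 1)/(Σaᵢ − K).
Here Σaᵢ = 58 and K = 3, so p(yellow) = (14 − 1)/(58 − 3) = 13/55 ≈ 0.2364.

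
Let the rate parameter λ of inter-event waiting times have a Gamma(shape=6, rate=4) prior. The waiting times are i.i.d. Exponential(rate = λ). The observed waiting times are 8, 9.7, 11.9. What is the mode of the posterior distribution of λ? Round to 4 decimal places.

The Exponential(rate=λ) likelihood is ∝ λ^n e^(−λΣtᵢ). Here n = 3 and Σtᵢ = 8 + 9.7 + 11.9 = 29.6.
Posterior ∝ λ^5e^(−4λ) · λ^3e^(−29.6λ) = λ^8e^(−33.6λ), i.e. Gamma(9, 33.6).
Mode = (a−1)/b = 8/33.6 ≈ 0.2381.

λ̂_MAP = 0.2381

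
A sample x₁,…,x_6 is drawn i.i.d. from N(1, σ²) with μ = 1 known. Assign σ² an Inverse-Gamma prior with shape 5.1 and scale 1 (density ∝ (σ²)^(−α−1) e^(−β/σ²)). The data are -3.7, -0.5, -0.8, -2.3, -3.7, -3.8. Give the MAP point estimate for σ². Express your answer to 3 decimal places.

Sum of squared deviations about the known mean: SS = (-3.7−1)² + (-0.5−1)² + (-0.8−1)² + (-2.3−1)² + (-3.7−1)² + (-3.8−1)² = 83.6.
The Normal likelihood contributes (σ²)^(−n/2) exp(−SS/(2σ²)), so the posterior is Inverse-Gamma(α + n/2, β + SS/2) = Inverse-Gamma(8.1, 42.8).
The mode of Inverse-Gamma(a, b) is b/(a+1) = 42.8/9.1 ≈ 4.703.

σ̂²_MAP = 4.703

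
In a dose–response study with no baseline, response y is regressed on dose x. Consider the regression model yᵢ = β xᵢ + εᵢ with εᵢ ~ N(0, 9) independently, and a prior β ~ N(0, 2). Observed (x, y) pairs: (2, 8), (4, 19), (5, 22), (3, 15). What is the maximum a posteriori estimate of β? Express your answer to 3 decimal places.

log p(β | y) = −Σ(yᵢ − βxᵢ)²/(2·9) − β²/(2·2) + const.
Setting the derivative to zero: Σxᵢ(yᵢ − βxᵢ)/9 − β/2 = 0, so β = Σxᵢyᵢ / (Σxᵢ² + σ²/τ²).
Σxᵢyᵢ = 2·8 + 4·19 + 5·22 + 3·15 = 247; Σxᵢ² = 54; σ²/τ² = 4.5.
β̂_MAP = 247 / (54 + 4.5) = 247/58.5 ≈ 4.222.

β̂_MAP = 4.222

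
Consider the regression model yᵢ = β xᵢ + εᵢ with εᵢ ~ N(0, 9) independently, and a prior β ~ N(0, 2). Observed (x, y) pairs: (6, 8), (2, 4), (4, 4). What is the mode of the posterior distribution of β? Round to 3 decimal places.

β̂_MAP = 1.190

log p(β | y) = −Σ(yᵢ − βxᵢ)²/(2·9) − β²/(2·2) + const.
Setting the derivative to zero: Σxᵢ(yᵢ − βxᵢ)/9 − β/2 = 0, so β = Σxᵢyᵢ / (Σxᵢ² + σ²/τ²).
Σxᵢyᵢ = 6·8 + 2·4 + 4·4 = 72; Σxᵢ² = 56; σ²/τ² = 4.5.
β̂_MAP = 72 / (56 + 4.5) = 72/60.5 ≈ 1.190.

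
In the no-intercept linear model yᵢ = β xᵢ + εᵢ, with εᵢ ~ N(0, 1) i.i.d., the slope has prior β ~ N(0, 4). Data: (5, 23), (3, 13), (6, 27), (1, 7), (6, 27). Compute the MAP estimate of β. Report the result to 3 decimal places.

log p(β | y) = −Σ(yᵢ − βxᵢ)²/(2·1) − β²/(2·4) + const.
Setting the derivative to zero: Σxᵢ(yᵢ − βxᵢ)/1 − β/4 = 0, so β = Σxᵢyᵢ / (Σxᵢ² + σ²/τ²).
Σxᵢyᵢ = 5·23 + 3·13 + 6·27 + 1·7 + 6·27 = 485; Σxᵢ² = 107; σ²/τ² = 0.25.
β̂_MAP = 485 / (107 + 0.25) = 485/107.25 ≈ 4.522.

β̂_MAP = 4.522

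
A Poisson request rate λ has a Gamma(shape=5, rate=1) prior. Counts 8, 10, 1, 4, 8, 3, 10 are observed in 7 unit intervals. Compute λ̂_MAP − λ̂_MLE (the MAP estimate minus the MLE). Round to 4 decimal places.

MAP − MLE = -0.2857

Σxᵢ = 44. Posterior is Gamma(49, 8); MAP = (49−1)/8 = 48/8 ≈ 6.00000.
MLE = x̄ = 44/7 ≈ 6.28571.
Difference = 48/8 − 44/7 = -2/7 ≈ -0.2857.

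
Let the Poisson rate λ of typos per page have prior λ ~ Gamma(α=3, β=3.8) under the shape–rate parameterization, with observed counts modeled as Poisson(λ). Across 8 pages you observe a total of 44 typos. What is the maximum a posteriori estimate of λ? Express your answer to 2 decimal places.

Σxᵢ = 44, n = 8.
Posterior ∝ λ^2e^(−3.8λ) · λ^44e^(−8λ) = λ^46e^(−11.8λ), i.e. Gamma(shape=47, rate=11.8).
The mode of a Gamma(a, b) with a ≥ 1 (shape–rate) is (a−1)/b = 46/11.8 ≈ 3.90.

λ̂_MAP = 3.90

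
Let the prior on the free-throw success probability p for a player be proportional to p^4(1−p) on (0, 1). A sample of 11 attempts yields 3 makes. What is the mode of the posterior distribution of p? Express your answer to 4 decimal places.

The prior density ∝ p^4(1−p)^1 is the kernel of Beta(5, 2).
Data: 3 successes in 11 trials. The binomial likelihood contributes p^3(1−p)^8, so the posterior is Beta(5+3, 2+8) = Beta(8, 10).
For Beta(a, b) with a, b > 1 the mode is (a−1)/(a+b−2) = 7/16 ≈ 0.4375.

p̂_MAP = 0.4375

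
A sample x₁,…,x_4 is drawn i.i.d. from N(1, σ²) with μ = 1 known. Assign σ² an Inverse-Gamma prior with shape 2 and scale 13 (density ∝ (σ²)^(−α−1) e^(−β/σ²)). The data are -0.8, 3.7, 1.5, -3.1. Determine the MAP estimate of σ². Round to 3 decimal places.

Sum of squared deviations about the known mean: SS = (-0.8−1)² + (3.7−1)² + (1.5−1)² + (-3.1−1)² = 27.59.
The Normal likelihood contributes (σ²)^(−n/2) exp(−SS/(2σ²)), so the posterior is Inverse-Gamma(α + n/2, β + SS/2) = Inverse-Gamma(4, 26.795).
The mode of Inverse-Gamma(a, b) is b/(a+1) = 26.795/5 ≈ 5.359.

σ̂²_MAP = 5.359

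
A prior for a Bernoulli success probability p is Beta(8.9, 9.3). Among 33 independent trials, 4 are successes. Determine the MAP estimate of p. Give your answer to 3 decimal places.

p̂_MAP = 0.242

Prior: Beta(8.9, 9.3).
Data: 4 successes in 33 trials. The binomial likelihood contributes p^4(1−p)^29, so the posterior is Beta(8.9+4, 9.3+29) = Beta(12.9, 38.3).
For Beta(a, b) with a, b > 1 the mode is (a−1)/(a+b−2) = 11.9/49.2 ≈ 0.242.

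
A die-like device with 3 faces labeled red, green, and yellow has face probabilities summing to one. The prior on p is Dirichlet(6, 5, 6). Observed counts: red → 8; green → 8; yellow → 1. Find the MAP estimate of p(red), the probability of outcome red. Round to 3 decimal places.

The posterior is Dirichlet(αᵢ + nᵢ) = Dirichlet(14, 13, 7).
For a Dirichlet(a₁,…,a_K) with all aᵢ > 1, the mode has j-th component (aⱼ − 1)/(Σaᵢ − K).
Here Σaᵢ = 34 and K = 3, so p(red) = (14 − 1)/(34 − 3) = 13/31 ≈ 0.419.

MAP estimate of p(red) = 0.419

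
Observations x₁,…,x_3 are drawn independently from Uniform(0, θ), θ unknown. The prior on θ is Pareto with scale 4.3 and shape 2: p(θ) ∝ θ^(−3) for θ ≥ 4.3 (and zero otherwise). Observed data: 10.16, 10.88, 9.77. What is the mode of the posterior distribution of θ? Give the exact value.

θ̂_MAP = 10.88

The Uniform(0, θ) likelihood is θ^(−n) for θ ≥ max(xᵢ), zero otherwise. Here max(xᵢ) = 10.88.
Posterior ∝ θ^(−3) · θ^(−3) = θ^(−6) on θ ≥ max(4.3, 10.88) = 10.88.
This density is strictly decreasing in θ, so the posterior mode lies at the lower boundary of the support.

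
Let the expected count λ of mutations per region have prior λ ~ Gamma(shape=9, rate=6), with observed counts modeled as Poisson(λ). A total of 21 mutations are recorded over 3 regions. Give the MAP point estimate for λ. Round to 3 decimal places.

Σxᵢ = 21, n = 3.
Posterior ∝ λ^8e^(−6λ) · λ^21e^(−3λ) = λ^29e^(−9λ), i.e. Gamma(shape=30, rate=9).
The mode of a Gamma(a, b) with a ≥ 1 (shape–rate) is (a−1)/b = 29/9 ≈ 3.222.

λ̂_MAP = 3.222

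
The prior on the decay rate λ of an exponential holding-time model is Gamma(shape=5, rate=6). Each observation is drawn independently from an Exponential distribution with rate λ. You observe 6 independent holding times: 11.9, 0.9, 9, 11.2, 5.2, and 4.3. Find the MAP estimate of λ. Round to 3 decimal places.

The Exponential(rate=λ) likelihood is ∝ λ^n e^(−λΣtᵢ). Here n = 6 and Σtᵢ = 11.9 + 0.9 + 9 + 11.2 + 5.2 + 4.3 = 42.5.
Posterior ∝ λ^4e^(−6λ) · λ^6e^(−42.5λ) = λ^10e^(−48.5λ), i.e. Gamma(11, 48.5).
Mode = (a−1)/b = 10/48.5 ≈ 0.206.

λ̂_MAP = 0.206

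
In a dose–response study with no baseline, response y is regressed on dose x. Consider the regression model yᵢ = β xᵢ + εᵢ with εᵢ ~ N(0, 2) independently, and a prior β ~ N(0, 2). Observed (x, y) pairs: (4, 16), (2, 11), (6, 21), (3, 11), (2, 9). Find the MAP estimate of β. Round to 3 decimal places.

β̂_MAP = 3.757

log p(β | y) = −Σ(yᵢ − βxᵢ)²/(2·2) − β²/(2·2) + const.
Setting the derivative to zero: Σxᵢ(yᵢ − βxᵢ)/2 − β/2 = 0, so β = Σxᵢyᵢ / (Σxᵢ² + σ²/τ²).
Σxᵢyᵢ = 4·16 + 2·11 + 6·21 + 3·11 + 2·9 = 263; Σxᵢ² = 69; σ²/τ² = 1.
β̂_MAP = 263 / (69 + 1) = 263/70 ≈ 3.757.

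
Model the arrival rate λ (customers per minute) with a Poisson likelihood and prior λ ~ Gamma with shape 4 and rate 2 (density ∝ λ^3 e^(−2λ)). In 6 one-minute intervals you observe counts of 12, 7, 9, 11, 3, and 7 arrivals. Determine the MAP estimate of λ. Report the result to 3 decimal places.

Σxᵢ = 12+7+9+11+3+7 = 49, with n = 6.
Posterior ∝ λ^3e^(−2λ) · λ^49e^(−6λ) = λ^52e^(−8λ), i.e. Gamma(shape=53, rate=8).
The mode of a Gamma(a, b) with a ≥ 1 (shape–rate) is (a−1)/b = 52/8 ≈ 6.500.

λ̂_MAP = 6.500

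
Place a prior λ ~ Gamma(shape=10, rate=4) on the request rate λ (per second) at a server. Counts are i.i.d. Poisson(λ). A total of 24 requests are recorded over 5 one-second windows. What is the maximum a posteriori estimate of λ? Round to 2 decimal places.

λ̂_MAP = 3.67

Σxᵢ = 24, n = 5.
Posterior ∝ λ^9e^(−4λ) · λ^24e^(−5λ) = λ^33e^(−9λ), i.e. Gamma(shape=34, rate=9).
The mode of a Gamma(a, b) with a ≥ 1 (shape–rate) is (a−1)/b = 33/9 ≈ 3.67.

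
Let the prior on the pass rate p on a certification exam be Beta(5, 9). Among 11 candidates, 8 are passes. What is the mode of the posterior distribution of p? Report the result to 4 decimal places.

p̂_MAP = 0.5217

Prior: Beta(5, 9).
Data: 8 successes in 11 trials. The binomial likelihood contributes p^8(1−p)^3, so the posterior is Beta(5+8, 9+3) = Beta(13, 12).
For Beta(a, b) with a, b > 1 the mode is (a−1)/(a+b−2) = 12/23 ≈ 0.5217.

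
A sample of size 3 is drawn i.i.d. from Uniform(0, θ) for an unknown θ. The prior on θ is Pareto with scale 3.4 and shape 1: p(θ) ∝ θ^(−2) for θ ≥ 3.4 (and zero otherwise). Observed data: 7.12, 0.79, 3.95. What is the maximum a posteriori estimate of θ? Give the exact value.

The Uniform(0, θ) likelihood is θ^(−n) for θ ≥ max(xᵢ), zero otherwise. Here max(xᵢ) = 7.12.
Posterior ∝ θ^(−2) · θ^(−3) = θ^(−5) on θ ≥ max(3.4, 7.12) = 7.12.
This density is strictly decreasing in θ, so the posterior mode lies at the lower boundary of the support.

θ̂_MAP = 7.12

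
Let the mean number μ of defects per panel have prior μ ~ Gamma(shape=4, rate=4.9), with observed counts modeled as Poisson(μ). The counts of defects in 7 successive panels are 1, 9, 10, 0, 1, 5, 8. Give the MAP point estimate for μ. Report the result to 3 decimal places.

μ̂_MAP = 3.109

Σxᵢ = 1+9+10+0+1+5+8 = 34, with n = 7.
Posterior ∝ μ^3e^(−4.9μ) · μ^34e^(−7μ) = μ^37e^(−11.9μ), i.e. Gamma(shape=38, rate=11.9).
The mode of a Gamma(a, b) with a ≥ 1 (shape–rate) is (a−1)/b = 37/11.9 ≈ 3.109.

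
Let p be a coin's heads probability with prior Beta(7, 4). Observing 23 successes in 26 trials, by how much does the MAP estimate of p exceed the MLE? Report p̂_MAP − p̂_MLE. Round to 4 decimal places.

Posterior is Beta(30, 7); MAP = (30−1)/(37−2) = 29/35 ≈ 0.82857.
MLE ignores the prior: p̂_MLE = k/n = 23/26 ≈ 0.88462.
Difference = 29/35 − 23/26 = -51/910 ≈ -0.0560.

MAP − MLE = -0.0560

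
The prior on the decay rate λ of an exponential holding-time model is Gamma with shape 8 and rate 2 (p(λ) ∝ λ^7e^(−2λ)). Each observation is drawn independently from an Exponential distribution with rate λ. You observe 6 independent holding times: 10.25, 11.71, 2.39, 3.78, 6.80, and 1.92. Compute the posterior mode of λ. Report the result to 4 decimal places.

λ̂_MAP = 0.3346

The Exponential(rate=λ) likelihood is ∝ λ^n e^(−λΣtᵢ). Here n = 6 and Σtᵢ = 10.25 + 11.71 + 2.39 + 3.78 + 6.80 + 1.92 = 36.85.
Posterior ∝ λ^7e^(−2λ) · λ^6e^(−36.85λ) = λ^13e^(−38.85λ), i.e. Gamma(14, 38.85).
Mode = (a−1)/b = 13/38.85 ≈ 0.3346.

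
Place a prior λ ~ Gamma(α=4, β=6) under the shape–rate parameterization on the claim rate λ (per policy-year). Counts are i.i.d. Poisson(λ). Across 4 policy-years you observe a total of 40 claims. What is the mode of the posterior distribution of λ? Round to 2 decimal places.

Σxᵢ = 40, n = 4.
Posterior ∝ λ^3e^(−6λ) · λ^40e^(−4λ) = λ^43e^(−10λ), i.e. Gamma(shape=44, rate=10).
The mode of a Gamma(a, b) with a ≥ 1 (shape–rate) is (a−1)/b = 43/10 ≈ 4.30.

λ̂_MAP = 4.30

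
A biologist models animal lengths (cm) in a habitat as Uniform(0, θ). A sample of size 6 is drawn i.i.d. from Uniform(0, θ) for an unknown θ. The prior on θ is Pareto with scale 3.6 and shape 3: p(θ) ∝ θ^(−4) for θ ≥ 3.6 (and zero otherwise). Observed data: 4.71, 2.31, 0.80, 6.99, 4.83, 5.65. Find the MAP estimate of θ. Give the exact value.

θ̂_MAP = 6.99

The Uniform(0, θ) likelihood is θ^(−n) for θ ≥ max(xᵢ), zero otherwise. Here max(xᵢ) = 6.99.
Posterior ∝ θ^(−4) · θ^(−6) = θ^(−10) on θ ≥ max(3.6, 6.99) = 6.99.
This density is strictly decreasing in θ, so the posterior mode lies at the lower boundary of the support.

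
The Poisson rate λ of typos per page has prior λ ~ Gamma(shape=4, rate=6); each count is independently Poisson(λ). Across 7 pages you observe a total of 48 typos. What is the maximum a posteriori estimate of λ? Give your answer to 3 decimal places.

Σxᵢ = 48, n = 7.
Posterior ∝ λ^3e^(−6λ) · λ^48e^(−7λ) = λ^51e^(−13λ), i.e. Gamma(shape=52, rate=13).
The mode of a Gamma(a, b) with a ≥ 1 (shape–rate) is (a−1)/b = 51/13 ≈ 3.923.

λ̂_MAP = 3.923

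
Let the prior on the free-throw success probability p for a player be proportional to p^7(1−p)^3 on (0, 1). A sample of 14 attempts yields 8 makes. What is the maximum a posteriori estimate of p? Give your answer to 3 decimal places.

p̂_MAP = 0.625

The prior density ∝ p^7(1−p)^3 is the kernel of Beta(8, 4).
Data: 8 successes in 14 trials. The binomial likelihood contributes p^8(1−p)^6, so the posterior is Beta(8+8, 4+6) = Beta(16, 10).
For Beta(a, b) with a, b > 1 the mode is (a−1)/(a+b−2) = 15/24 ≈ 0.625.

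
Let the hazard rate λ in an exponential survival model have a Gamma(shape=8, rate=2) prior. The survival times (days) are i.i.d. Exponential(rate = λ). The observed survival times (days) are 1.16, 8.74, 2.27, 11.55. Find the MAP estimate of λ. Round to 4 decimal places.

λ̂_MAP = 0.4277

The Exponential(rate=λ) likelihood is ∝ λ^n e^(−λΣtᵢ). Here n = 4 and Σtᵢ = 1.16 + 8.74 + 2.27 + 11.55 = 23.72.
Posterior ∝ λ^7e^(−2λ) · λ^4e^(−23.72λ) = λ^11e^(−25.72λ), i.e. Gamma(12, 25.72).
Mode = (a−1)/b = 11/25.72 ≈ 0.4277.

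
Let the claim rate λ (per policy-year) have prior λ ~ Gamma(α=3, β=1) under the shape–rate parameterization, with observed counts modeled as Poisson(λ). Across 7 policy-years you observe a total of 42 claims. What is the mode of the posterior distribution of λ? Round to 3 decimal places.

λ̂_MAP = 5.500

Σxᵢ = 42, n = 7.
Posterior ∝ λ^2e^(−1λ) · λ^42e^(−7λ) = λ^44e^(−8λ), i.e. Gamma(shape=45, rate=8).
The mode of a Gamma(a, b) with a ≥ 1 (shape–rate) is (a−1)/b = 44/8 ≈ 5.500.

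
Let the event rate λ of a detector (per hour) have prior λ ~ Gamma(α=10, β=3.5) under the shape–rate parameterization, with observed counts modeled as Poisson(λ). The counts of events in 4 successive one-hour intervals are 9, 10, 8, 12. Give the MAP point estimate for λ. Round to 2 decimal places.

λ̂_MAP = 6.40

Σxᵢ = 9+10+8+12 = 39, with n = 4.
Posterior ∝ λ^9e^(−3.5λ) · λ^39e^(−4λ) = λ^48e^(−7.5λ), i.e. Gamma(shape=49, rate=7.5).
The mode of a Gamma(a, b) with a ≥ 1 (shape–rate) is (a−1)/b = 48/7.5 ≈ 6.40.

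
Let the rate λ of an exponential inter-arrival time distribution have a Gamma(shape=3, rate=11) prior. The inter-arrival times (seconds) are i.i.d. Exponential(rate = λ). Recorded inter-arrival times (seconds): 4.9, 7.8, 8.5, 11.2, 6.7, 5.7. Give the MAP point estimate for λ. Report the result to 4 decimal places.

The Exponential(rate=λ) likelihood is ∝ λ^n e^(−λΣtᵢ). Here n = 6 and Σtᵢ = 4.9 + 7.8 + 8.5 + 11.2 + 6.7 + 5.7 = 44.8.
Posterior ∝ λ^2e^(−11λ) · λ^6e^(−44.8λ) = λ^8e^(−55.8λ), i.e. Gamma(9, 55.8).
Mode = (a−1)/b = 8/55.8 ≈ 0.1434.

λ̂_MAP = 0.1434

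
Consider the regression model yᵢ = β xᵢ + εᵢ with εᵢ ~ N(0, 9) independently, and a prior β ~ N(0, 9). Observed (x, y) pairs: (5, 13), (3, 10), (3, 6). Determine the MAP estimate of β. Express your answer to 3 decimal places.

log p(β | y) = −Σ(yᵢ − βxᵢ)²/(2·9) − β²/(2·9) + const.
Setting the derivative to zero: Σxᵢ(yᵢ − βxᵢ)/9 − β/9 = 0, so β = Σxᵢyᵢ / (Σxᵢ² + σ²/τ²).
Σxᵢyᵢ = 5·13 + 3·10 + 3·6 = 113; Σxᵢ² = 43; σ²/τ² = 1.
β̂_MAP = 113 / (43 + 1) = 113/44 ≈ 2.568.

β̂_MAP = 2.568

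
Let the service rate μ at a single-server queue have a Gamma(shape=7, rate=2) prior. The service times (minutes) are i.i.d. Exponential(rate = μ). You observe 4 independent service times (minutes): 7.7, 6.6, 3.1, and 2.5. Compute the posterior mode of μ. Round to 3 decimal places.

μ̂_MAP = 0.457

The Exponential(rate=μ) likelihood is ∝ μ^n e^(−μΣtᵢ). Here n = 4 and Σtᵢ = 7.7 + 6.6 + 3.1 + 2.5 = 19.9.
Posterior ∝ μ^6e^(−2μ) · μ^4e^(−19.9μ) = μ^10e^(−21.9μ), i.e. Gamma(11, 21.9).
Mode = (a−1)/b = 10/21.9 ≈ 0.457.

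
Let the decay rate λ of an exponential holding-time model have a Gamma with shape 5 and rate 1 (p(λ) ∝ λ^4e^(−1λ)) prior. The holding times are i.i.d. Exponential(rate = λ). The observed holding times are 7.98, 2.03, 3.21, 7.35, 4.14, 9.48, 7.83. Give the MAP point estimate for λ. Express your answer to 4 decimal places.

The Exponential(rate=λ) likelihood is ∝ λ^n e^(−λΣtᵢ). Here n = 7 and Σtᵢ = 7.98 + 2.03 + 3.21 + 7.35 + 4.14 + 9.48 + 7.83 = 42.02.
Posterior ∝ λ^4e^(−1λ) · λ^7e^(−42.02λ) = λ^11e^(−43.02λ), i.e. Gamma(12, 43.02).
Mode = (a−1)/b = 11/43.02 ≈ 0.2557.

λ̂_MAP = 0.2557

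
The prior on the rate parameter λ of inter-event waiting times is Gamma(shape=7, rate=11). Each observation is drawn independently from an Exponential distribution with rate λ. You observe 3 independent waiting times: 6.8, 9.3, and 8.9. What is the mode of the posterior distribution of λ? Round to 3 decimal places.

The Exponential(rate=λ) likelihood is ∝ λ^n e^(−λΣtᵢ). Here n = 3 and Σtᵢ = 6.8 + 9.3 + 8.9 = 25.
Posterior ∝ λ^6e^(−11λ) · λ^3e^(−25λ) = λ^9e^(−36λ), i.e. Gamma(10, 36).
Mode = (a−1)/b = 9/36 ≈ 0.250.

λ̂_MAP = 0.250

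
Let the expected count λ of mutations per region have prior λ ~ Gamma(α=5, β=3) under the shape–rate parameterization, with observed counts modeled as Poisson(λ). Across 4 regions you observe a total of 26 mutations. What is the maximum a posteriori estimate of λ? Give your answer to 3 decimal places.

Σxᵢ = 26, n = 4.
Posterior ∝ λ^4e^(−3λ) · λ^26e^(−4λ) = λ^30e^(−7λ), i.e. Gamma(shape=31, rate=7).
The mode of a Gamma(a, b) with a ≥ 1 (shape–rate) is (a−1)/b = 30/7 ≈ 4.286.

λ̂_MAP = 4.286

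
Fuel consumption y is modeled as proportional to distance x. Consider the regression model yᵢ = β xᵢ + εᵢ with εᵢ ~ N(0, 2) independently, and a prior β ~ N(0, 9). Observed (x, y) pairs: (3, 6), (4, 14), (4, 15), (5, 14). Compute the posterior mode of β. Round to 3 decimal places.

log p(β | y) = −Σ(yᵢ − βxᵢ)²/(2·2) − β²/(2·9) + const.
Setting the derivative to zero: Σxᵢ(yᵢ − βxᵢ)/2 − β/9 = 0, so β = Σxᵢyᵢ / (Σxᵢ² + σ²/τ²).
Σxᵢyᵢ = 3·6 + 4·14 + 4·15 + 5·14 = 204; Σxᵢ² = 66; σ²/τ² = 2/9.
β̂_MAP = 204 / (66 + 2/9) = 204/(596/9) = 459/149 ≈ 3.081.

β̂_MAP = 3.081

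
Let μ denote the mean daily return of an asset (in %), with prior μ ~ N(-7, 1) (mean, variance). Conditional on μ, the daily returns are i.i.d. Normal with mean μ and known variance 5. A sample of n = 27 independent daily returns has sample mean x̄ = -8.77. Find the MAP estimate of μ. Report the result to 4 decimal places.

n = 27, x̄ = -8.77.
For a Normal prior and Normal likelihood with known variance, the posterior is Normal; its mode equals its mean, the precision-weighted average.
Prior precision 1/σ₀² = 1/1 = 1; data precision n/σ² = 27/5 = 5.4.
μ̂ = (1·(-7) + 5.4·(-8.77)) / (1 + 5.4) = (-54.358)/6.4 = -8.4934375 ≈ -8.4934.

μ̂_MAP = -8.4934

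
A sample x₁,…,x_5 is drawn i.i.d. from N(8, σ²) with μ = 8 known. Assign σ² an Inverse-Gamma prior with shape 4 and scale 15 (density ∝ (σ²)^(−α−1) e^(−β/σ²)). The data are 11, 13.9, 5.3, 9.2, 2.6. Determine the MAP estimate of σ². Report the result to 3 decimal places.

σ̂²_MAP = 7.447

Sum of squared deviations about the known mean: SS = (11−8)² + (13.9−8)² + (5.3−8)² + (9.2−8)² + (2.6−8)² = 81.7.
The Normal likelihood contributes (σ²)^(−n/2) exp(−SS/(2σ²)), so the posterior is Inverse-Gamma(α + n/2, β + SS/2) = Inverse-Gamma(6.5, 55.85).
The mode of Inverse-Gamma(a, b) is b/(a+1) = 55.85/7.5 ≈ 7.447.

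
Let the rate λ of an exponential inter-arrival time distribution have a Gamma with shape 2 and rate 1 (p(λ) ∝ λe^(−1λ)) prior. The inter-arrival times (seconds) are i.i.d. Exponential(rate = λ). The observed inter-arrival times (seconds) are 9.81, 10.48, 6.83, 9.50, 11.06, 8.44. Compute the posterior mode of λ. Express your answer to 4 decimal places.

λ̂_MAP = 0.1225

The Exponential(rate=λ) likelihood is ∝ λ^n e^(−λΣtᵢ). Here n = 6 and Σtᵢ = 9.81 + 10.48 + 6.83 + 9.50 + 11.06 + 8.44 = 56.12.
Posterior ∝ λe^(−1λ) · λ^6e^(−56.12λ) = λ^7e^(−57.12λ), i.e. Gamma(8, 57.12).
Mode = (a−1)/b = 7/57.12 ≈ 0.1225.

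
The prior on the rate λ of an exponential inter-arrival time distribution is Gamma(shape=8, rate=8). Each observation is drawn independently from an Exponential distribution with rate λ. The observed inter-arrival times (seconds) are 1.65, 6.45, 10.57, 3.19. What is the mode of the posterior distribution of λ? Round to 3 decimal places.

λ̂_MAP = 0.368

The Exponential(rate=λ) likelihood is ∝ λ^n e^(−λΣtᵢ). Here n = 4 and Σtᵢ = 1.65 + 6.45 + 10.57 + 3.19 = 21.86.
Posterior ∝ λ^7e^(−8λ) · λ^4e^(−21.86λ) = λ^11e^(−29.86λ), i.e. Gamma(12, 29.86).
Mode = (a−1)/b = 11/29.86 ≈ 0.368.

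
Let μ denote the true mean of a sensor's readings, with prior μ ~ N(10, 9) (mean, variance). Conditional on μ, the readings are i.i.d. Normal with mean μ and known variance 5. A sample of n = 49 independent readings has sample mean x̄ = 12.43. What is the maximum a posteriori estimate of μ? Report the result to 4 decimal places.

μ̂_MAP = 12.4028

n = 49, x̄ = 12.43.
For a Normal prior and Normal likelihood with known variance, the posterior is Normal; its mode equals its mean, the precision-weighted average.
Prior precision 1/σ₀² = 1/9; data precision n/σ² = 49/5 = 9.8.
μ̂ = ((1/9)·10 + 9.8·12.43) / (1/9 + 9.8) = (553163/4500)/(446/45) = 553163/44600 ≈ 12.4028.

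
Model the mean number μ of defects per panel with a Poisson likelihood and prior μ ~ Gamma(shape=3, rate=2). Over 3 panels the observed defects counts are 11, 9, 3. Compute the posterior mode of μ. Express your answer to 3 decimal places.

Σxᵢ = 11+9+3 = 23, with n = 3.
Posterior ∝ μ^2e^(−2μ) · μ^23e^(−3μ) = μ^25e^(−5μ), i.e. Gamma(shape=26, rate=5).
The mode of a Gamma(a, b) with a ≥ 1 (shape–rate) is (a−1)/b = 25/5 ≈ 5.000.

μ̂_MAP = 5.000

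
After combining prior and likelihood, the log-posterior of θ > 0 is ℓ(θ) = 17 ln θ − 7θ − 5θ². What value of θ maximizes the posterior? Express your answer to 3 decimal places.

ℓ'(θ) = 17/θ − 7 − 10θ. Setting this to zero and multiplying by θ: 10θ² + 7θ − 17 = 0.
θ = (−7 + √(7² + 4·10·17)) / (2·10) = (−7 + √729) / 20 = (−7 + 27)/20 = 1.
ℓ''(θ) = −17/θ² − 10 < 0, confirming a maximum.

θ̂_MAP = 1.000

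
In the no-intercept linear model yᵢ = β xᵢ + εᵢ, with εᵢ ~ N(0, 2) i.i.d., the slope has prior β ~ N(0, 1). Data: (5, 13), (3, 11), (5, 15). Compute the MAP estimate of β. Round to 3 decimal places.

β̂_MAP = 2.836

log p(β | y) = −Σ(yᵢ − βxᵢ)²/(2·2) − β²/(2·1) + const.
Setting the derivative to zero: Σxᵢ(yᵢ − βxᵢ)/2 − β/1 = 0, so β = Σxᵢyᵢ / (Σxᵢ² + σ²/τ²).
Σxᵢyᵢ = 5·13 + 3·11 + 5·15 = 173; Σxᵢ² = 59; σ²/τ² = 2.
β̂_MAP = 173 / (59 + 2) = 173/61 ≈ 2.836.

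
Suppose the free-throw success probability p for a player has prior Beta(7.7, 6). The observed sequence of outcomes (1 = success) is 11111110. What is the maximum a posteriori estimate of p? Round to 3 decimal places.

p̂_MAP = 0.695

Prior: Beta(7.7, 6).
Data: 7 successes in 8 trials (from the sequence). The binomial likelihood contributes p^7(1−p)^1, so the posterior is Beta(7.7+7, 6+1) = Beta(14.7, 7).
For Beta(a, b) with a, b > 1 the mode is (a−1)/(a+b−2) = 13.7/19.7 ≈ 0.695.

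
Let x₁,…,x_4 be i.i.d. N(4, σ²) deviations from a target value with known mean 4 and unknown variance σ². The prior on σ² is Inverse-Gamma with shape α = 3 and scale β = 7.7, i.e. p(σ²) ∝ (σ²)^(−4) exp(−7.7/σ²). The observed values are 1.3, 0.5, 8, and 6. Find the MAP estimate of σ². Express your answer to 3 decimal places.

Sum of squared deviations about the known mean: SS = (1.3−4)² + (0.5−4)² + (8−4)² + (6−4)² = 39.54.
The Normal likelihood contributes (σ²)^(−n/2) exp(−SS/(2σ²)), so the posterior is Inverse-Gamma(α + n/2, β + SS/2) = Inverse-Gamma(5, 27.47).
The mode of Inverse-Gamma(a, b) is b/(a+1) = 27.47/6 ≈ 4.578.

σ̂²_MAP = 4.578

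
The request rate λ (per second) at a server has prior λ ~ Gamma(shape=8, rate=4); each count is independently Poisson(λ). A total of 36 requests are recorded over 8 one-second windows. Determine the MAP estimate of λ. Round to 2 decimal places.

λ̂_MAP = 3.58

Σxᵢ = 36, n = 8.
Posterior ∝ λ^7e^(−4λ) · λ^36e^(−8λ) = λ^43e^(−12λ), i.e. Gamma(shape=44, rate=12).
The mode of a Gamma(a, b) with a ≥ 1 (shape–rate) is (a−1)/b = 43/12 ≈ 3.58.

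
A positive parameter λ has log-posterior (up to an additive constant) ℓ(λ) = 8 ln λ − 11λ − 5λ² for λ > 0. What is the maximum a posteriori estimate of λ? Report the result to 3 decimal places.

ℓ'(λ) = 8/λ − 11 − 10λ. Setting this to zero and multiplying by λ: 10λ² + 11λ − 8 = 0.
λ = (−11 + √(11² + 4·10·8)) / (2·10) = (−11 + √441) / 20 = (−11 + 21)/20 = 1/2.
ℓ''(λ) = −8/λ² − 10 < 0, confirming a maximum.

λ̂_MAP = 0.500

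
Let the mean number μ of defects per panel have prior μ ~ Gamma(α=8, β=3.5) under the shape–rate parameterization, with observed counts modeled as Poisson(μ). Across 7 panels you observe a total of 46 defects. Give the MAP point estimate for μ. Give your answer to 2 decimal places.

μ̂_MAP = 5.05

Σxᵢ = 46, n = 7.
Posterior ∝ μ^7e^(−3.5μ) · μ^46e^(−7μ) = μ^53e^(−10.5μ), i.e. Gamma(shape=54, rate=10.5).
The mode of a Gamma(a, b) with a ≥ 1 (shape–rate) is (a−1)/b = 53/10.5 ≈ 5.05.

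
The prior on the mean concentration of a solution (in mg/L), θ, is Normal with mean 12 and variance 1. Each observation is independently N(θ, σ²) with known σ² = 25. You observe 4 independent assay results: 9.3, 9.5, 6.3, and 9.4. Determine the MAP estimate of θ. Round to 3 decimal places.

n = 4; x̄ = (9.3 + 9.5 + 6.3 + 9.4)/4 = 34.5/4 = 8.625.
For a Normal prior and Normal likelihood with known variance, the posterior is Normal; its mode equals its mean, the precision-weighted average.
Prior precision 1/σ₀² = 1/1 = 1; data precision n/σ² = 4/25 = 0.16.
θ̂ = (1·12 + 0.16·8.625) / (1 + 0.16) = 13.38/1.16 = 669/58 ≈ 11.534.

θ̂_MAP = 11.534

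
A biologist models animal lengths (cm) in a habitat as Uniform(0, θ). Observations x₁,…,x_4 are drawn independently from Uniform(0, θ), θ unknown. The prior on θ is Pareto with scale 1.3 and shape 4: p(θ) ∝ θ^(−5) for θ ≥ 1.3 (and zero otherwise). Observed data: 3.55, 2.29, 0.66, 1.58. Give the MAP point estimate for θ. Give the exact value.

The Uniform(0, θ) likelihood is θ^(−n) for θ ≥ max(xᵢ), zero otherwise. Here max(xᵢ) = 3.55.
Posterior ∝ θ^(−5) · θ^(−4) = θ^(−9) on θ ≥ max(1.3, 3.55) = 3.55.
This density is strictly decreasing in θ, so the posterior mode lies at the lower boundary of the support.

θ̂_MAP = 3.55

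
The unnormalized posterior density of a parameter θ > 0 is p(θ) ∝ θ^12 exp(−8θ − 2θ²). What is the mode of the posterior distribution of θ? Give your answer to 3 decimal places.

θ̂_MAP = 1.000

ℓ'(θ) = 12/θ − 8 − 4θ. Setting this to zero and multiplying by θ: 4θ² + 8θ − 12 = 0.
θ = (−8 + √(8² + 4·4·12)) / (2·4) = (−8 + √256) / 8 = (−8 + 16)/8 = 1.
ℓ''(θ) = −12/θ² − 4 < 0, confirming a maximum.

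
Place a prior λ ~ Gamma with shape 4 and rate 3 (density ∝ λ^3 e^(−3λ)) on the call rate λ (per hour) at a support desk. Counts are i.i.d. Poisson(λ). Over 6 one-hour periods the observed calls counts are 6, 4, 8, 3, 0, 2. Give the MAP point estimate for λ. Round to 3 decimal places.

λ̂_MAP = 2.889

Σxᵢ = 6+4+8+3+0+2 = 23, with n = 6.
Posterior ∝ λ^3e^(−3λ) · λ^23e^(−6λ) = λ^26e^(−9λ), i.e. Gamma(shape=27, rate=9).
The mode of a Gamma(a, b) with a ≥ 1 (shape–rate) is (a−1)/b = 26/9 ≈ 2.889.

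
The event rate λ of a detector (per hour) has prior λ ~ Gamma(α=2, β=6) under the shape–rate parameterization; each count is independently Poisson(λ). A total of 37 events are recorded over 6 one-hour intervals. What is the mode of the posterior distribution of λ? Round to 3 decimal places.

Σxᵢ = 37, n = 6.
Posterior ∝ λe^(−6λ) · λ^37e^(−6λ) = λ^38e^(−12λ), i.e. Gamma(shape=39, rate=12).
The mode of a Gamma(a, b) with a ≥ 1 (shape–rate) is (a−1)/b = 38/12 ≈ 3.167.

λ̂_MAP = 3.167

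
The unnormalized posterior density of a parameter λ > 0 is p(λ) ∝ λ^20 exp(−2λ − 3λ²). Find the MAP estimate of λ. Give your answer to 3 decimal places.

ℓ'(λ) = 20/λ − 2 − 6λ. Setting this to zero and multiplying by λ: 6λ² + 2λ − 20 = 0.
λ = (−2 + √(2² + 4·6·20)) / (2·6) = (−2 + √484) / 12 = (−2 + 22)/12 = 5/3.
ℓ''(λ) = −20/λ² − 6 < 0, confirming a maximum.

λ̂_MAP = 1.667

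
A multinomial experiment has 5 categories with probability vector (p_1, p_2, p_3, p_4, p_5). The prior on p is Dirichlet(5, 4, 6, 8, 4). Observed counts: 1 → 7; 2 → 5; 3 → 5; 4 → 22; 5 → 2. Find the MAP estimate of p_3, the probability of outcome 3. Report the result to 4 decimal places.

MAP estimate: 0.1587

The posterior is Dirichlet(αᵢ + nᵢ) = Dirichlet(12, 9, 11, 30, 6).
For a Dirichlet(a₁,…,a_K) with all aᵢ > 1, the mode has j-th component (aⱼ − 1)/(Σaᵢ − K).
Here Σaᵢ = 68 and K = 5, so p_3 = (11 − 1)/(68 − 5) = 10/63 ≈ 0.1587.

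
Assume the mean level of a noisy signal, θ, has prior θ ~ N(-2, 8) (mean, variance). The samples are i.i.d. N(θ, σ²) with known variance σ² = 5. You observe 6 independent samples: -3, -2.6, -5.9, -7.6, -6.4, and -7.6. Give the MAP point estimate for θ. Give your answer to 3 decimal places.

n = 6; x̄ = ((-3) + (-2.6) + (-5.9) + (-7.6) + (-6.4) + (-7.6))/6 = -33.1/6 = -331/60 ≈ -5.5167.
For a Normal prior and Normal likelihood with known variance, the posterior is Normal; its mode equals its mean, the precision-weighted average.
Prior precision 1/σ₀² = 1/8 = 0.125; data precision n/σ² = 6/5 = 1.2.
θ̂ = (0.125·(-2) + 1.2·(-331/60)) / (0.125 + 1.2) = (-6.87)/1.325 = -1374/265 ≈ -5.185.

θ̂_MAP = -5.185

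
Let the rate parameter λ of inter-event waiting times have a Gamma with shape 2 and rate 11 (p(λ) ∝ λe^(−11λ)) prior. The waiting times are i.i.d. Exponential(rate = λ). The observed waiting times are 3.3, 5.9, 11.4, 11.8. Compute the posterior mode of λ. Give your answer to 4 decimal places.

λ̂_MAP = 0.1152

The Exponential(rate=λ) likelihood is ∝ λ^n e^(−λΣtᵢ). Here n = 4 and Σtᵢ = 3.3 + 5.9 + 11.4 + 11.8 = 32.4.
Posterior ∝ λe^(−11λ) · λ^4e^(−32.4λ) = λ^5e^(−43.4λ), i.e. Gamma(6, 43.4).
Mode = (a−1)/b = 5/43.4 ≈ 0.1152.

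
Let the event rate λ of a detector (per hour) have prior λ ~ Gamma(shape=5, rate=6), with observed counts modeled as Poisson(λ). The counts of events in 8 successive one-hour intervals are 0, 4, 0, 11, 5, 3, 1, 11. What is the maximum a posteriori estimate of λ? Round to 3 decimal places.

Σxᵢ = 0+4+0+11+5+3+1+11 = 35, with n = 8.
Posterior ∝ λ^4e^(−6λ) · λ^35e^(−8λ) = λ^39e^(−14λ), i.e. Gamma(shape=40, rate=14).
The mode of a Gamma(a, b) with a ≥ 1 (shape–rate) is (a−1)/b = 39/14 ≈ 2.786.

λ̂_MAP = 2.786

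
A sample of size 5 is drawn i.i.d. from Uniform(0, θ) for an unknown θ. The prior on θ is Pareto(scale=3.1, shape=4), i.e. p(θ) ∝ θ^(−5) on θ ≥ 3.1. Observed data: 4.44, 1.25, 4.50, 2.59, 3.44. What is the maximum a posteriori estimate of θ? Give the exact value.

The Uniform(0, θ) likelihood is θ^(−n) for θ ≥ max(xᵢ), zero otherwise. Here max(xᵢ) = 4.50.
Posterior ∝ θ^(−5) · θ^(−5) = θ^(−10) on θ ≥ max(3.1, 4.50) = 4.50.
This density is strictly decreasing in θ, so the posterior mode lies at the lower boundary of the support.

θ̂_MAP = 4.50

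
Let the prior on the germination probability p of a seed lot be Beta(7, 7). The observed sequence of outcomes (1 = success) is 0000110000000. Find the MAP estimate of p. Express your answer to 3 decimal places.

p̂_MAP = 0.320

Prior: Beta(7, 7).
Data: 2 successes in 13 trials (from the sequence). The binomial likelihood contributes p^2(1−p)^11, so the posterior is Beta(7+2, 7+11) = Beta(9, 18).
For Beta(a, b) with a, b > 1 the mode is (a−1)/(a+b−2) = 8/25 ≈ 0.320.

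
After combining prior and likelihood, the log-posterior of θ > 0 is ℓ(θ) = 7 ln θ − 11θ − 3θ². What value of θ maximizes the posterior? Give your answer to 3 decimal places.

ℓ'(θ) = 7/θ − 11 − 6θ. Setting this to zero and multiplying by θ: 6θ² + 11θ − 7 = 0.
θ = (−11 + √(11² + 4·6·7)) / (2·6) = (−11 + √289) / 12 = (−11 + 17)/12 = 1/2.
ℓ''(θ) = −7/θ² − 6 < 0, confirming a maximum.

θ̂_MAP = 0.500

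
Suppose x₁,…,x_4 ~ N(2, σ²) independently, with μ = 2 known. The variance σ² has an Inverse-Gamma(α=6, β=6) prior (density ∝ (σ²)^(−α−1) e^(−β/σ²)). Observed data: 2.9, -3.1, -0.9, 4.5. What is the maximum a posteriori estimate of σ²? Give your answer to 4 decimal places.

σ̂²_MAP = 2.9711

Sum of squared deviations about the known mean: SS = (2.9−2)² + (-3.1−2)² + (-0.9−2)² + (4.5−2)² = 41.48.
The Normal likelihood contributes (σ²)^(−n/2) exp(−SS/(2σ²)), so the posterior is Inverse-Gamma(α + n/2, β + SS/2) = Inverse-Gamma(8, 26.74).
The mode of Inverse-Gamma(a, b) is b/(a+1) = 26.74/9 ≈ 2.9711.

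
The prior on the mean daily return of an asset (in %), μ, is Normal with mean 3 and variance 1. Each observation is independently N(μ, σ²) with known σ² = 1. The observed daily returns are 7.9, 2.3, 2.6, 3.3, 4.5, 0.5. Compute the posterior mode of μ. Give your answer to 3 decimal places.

μ̂_MAP = 3.443

n = 6; x̄ = (7.9 + 2.3 + 2.6 + 3.3 + 4.5 + 0.5)/6 = 21.1/6 = 211/60 ≈ 3.5167.
For a Normal prior and Normal likelihood with known variance, the posterior is Normal; its mode equals its mean, the precision-weighted average.
Prior precision 1/σ₀² = 1/1 = 1; data precision n/σ² = 6/1 = 6.
μ̂ = (1·3 + 6·(211/60)) / (1 + 6) = 24.1/7 = 241/70 ≈ 3.443.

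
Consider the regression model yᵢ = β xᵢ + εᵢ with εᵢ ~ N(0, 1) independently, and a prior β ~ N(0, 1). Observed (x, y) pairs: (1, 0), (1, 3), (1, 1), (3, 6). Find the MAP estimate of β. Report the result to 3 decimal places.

log p(β | y) = −Σ(yᵢ − βxᵢ)²/(2·1) − β²/(2·1) + const.
Setting the derivative to zero: Σxᵢ(yᵢ − βxᵢ)/1 − β/1 = 0, so β = Σxᵢyᵢ / (Σxᵢ² + σ²/τ²).
Σxᵢyᵢ = 1·0 + 1·3 + 1·1 + 3·6 = 22; Σxᵢ² = 12; σ²/τ² = 1.
β̂_MAP = 22 / (12 + 1) = 22/13 ≈ 1.692.

β̂_MAP = 1.692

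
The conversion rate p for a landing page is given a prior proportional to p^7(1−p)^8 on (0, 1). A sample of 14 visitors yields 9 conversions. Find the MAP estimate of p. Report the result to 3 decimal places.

The prior density ∝ p^7(1−p)^8 is the kernel of Beta(8, 9).
Data: 9 successes in 14 trials. The binomial likelihood contributes p^9(1−p)^5, so the posterior is Beta(8+9, 9+5) = Beta(17, 14).
For Beta(a, b) with a, b > 1 the mode is (a−1)/(a+b−2) = 16/29 ≈ 0.552.

p̂_MAP = 0.552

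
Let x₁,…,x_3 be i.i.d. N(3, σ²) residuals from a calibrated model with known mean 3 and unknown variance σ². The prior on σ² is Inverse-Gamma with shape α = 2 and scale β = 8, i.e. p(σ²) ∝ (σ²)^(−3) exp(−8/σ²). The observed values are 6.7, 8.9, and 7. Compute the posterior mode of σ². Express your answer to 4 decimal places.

Sum of squared deviations about the known mean: SS = (6.7−3)² + (8.9−3)² + (7−3)² = 64.5.
The Normal likelihood contributes (σ²)^(−n/2) exp(−SS/(2σ²)), so the posterior is Inverse-Gamma(α + n/2, β + SS/2) = Inverse-Gamma(3.5, 40.25).
The mode of Inverse-Gamma(a, b) is b/(a+1) = 40.25/4.5 ≈ 8.9444.

σ̂²_MAP = 8.9444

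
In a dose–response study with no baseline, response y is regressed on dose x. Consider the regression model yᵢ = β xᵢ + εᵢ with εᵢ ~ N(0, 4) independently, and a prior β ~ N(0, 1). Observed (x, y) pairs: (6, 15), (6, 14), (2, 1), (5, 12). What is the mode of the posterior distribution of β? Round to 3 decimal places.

log p(β | y) = −Σ(yᵢ − βxᵢ)²/(2·4) − β²/(2·1) + const.
Setting the derivative to zero: Σxᵢ(yᵢ − βxᵢ)/4 − β/1 = 0, so β = Σxᵢyᵢ / (Σxᵢ² + σ²/τ²).
Σxᵢyᵢ = 6·15 + 6·14 + 2·1 + 5·12 = 236; Σxᵢ² = 101; σ²/τ² = 4.
β̂_MAP = 236 / (101 + 4) = 236/105 ≈ 2.248.

β̂_MAP = 2.248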